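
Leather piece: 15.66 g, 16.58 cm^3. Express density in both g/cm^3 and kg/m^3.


0.945 g/cm^3
945 kg/m^3


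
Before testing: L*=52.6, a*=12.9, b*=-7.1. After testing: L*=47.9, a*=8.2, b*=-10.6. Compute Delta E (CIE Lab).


Delta E = 7.51

dL = 47.9 - 52.6 = -4.7
da = 8.2 - 12.9 = -4.7
db = -10.6 - (-7.1) = -3.5
dE = sqrt((-4.7)^2 + (-4.7)^2 + (-3.5)^2) = 7.51


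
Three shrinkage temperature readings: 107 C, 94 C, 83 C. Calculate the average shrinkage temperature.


Average = (107 + 94 + 83) / 3
Average = 284 / 3 = 94.7 C


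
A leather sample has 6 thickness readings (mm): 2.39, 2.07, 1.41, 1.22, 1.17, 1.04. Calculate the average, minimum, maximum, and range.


Average = 1.55 mm
Min = 1.04 mm
Max = 2.39 mm
Range = 1.35 mm


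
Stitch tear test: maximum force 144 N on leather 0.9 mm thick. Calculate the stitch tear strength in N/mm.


Stitch tear strength = force / thickness
STS = 144 / 0.9 = 160.0 N/mm


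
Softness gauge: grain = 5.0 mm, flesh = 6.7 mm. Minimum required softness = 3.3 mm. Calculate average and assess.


Average softness = 5.85 mm
Meets requirement: Yes

Average = (5.0 + 6.7) / 2 = 5.85 mm
Minimum = 3.3 mm
Meets requirement: Yes


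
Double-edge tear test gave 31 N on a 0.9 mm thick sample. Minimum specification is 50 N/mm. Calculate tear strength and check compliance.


Tear strength = 31 / 0.9 = 34.4 N/mm
Required minimum = 50 N/mm
Compliant: No


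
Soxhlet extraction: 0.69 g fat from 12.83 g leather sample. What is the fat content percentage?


5.4%

Fat content = 0.69 / 12.83 x 100
Fat = 5.4%


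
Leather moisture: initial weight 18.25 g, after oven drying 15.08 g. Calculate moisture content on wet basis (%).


17.4%

Moisture = 18.25 - 15.08 = 3.17 g
MC = 3.17 / 18.25 x 100 = 17.4%


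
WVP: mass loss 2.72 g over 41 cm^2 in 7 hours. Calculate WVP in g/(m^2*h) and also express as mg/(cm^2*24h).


WVP = 94.77 g/(m^2*h)
Daily rate = 227.46 mg/(cm^2*24h)

WVP = 2.72 / (41 x 7) x 10000 = 94.77 g/(m^2*h)
Mass loss in mg = 2.72 x 1000 = 2720 mg
Per cm^2 per 24h in mg: 2720 x 24 / (41 x 7) = 65280 / 287 = 227.46 mg/(cm^2*24h)


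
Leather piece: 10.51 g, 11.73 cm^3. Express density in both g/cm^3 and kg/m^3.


0.896 g/cm^3
896 kg/m^3

Density = 10.51 / 11.73 = 0.896 g/cm^3
Convert: 0.896 x 1000 = 896 kg/m^3


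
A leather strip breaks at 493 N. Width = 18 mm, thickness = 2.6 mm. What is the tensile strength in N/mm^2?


Cross-sectional area = 18 x 2.6 = 46.8 mm^2
Tensile strength = 493 / 46.8 = 10.53 N/mm^2


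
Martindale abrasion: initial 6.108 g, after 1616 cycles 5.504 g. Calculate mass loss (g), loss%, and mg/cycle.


Mass loss = 0.604 g
Loss = 9.89%
Rate = 0.374 mg/cycle

Loss = 6.108 - 5.504 = 0.604 g
Loss% = 0.604 / 6.108 x 100 = 9.89%
Rate = 0.604 / 1616 x 1000 = 0.374 mg/cycle


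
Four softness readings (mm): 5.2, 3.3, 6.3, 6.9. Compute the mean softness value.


5.43 mm

Sum = 5.2 + 3.3 + 6.3 + 6.9
Mean = 21.7 / 4 = 5.43 mm


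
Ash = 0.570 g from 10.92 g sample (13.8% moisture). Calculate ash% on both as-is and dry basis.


As-is ash = 5.22%
Dry-basis ash = 6.06%

As-is ash% = 0.570 / 10.92 x 100 = 5.22%
Dry mass = 10.92 x (100 - 13.8) / 100 = 9.41304 g
Dry-basis ash% = 0.570 / 9.41304 x 100 = 6.06%


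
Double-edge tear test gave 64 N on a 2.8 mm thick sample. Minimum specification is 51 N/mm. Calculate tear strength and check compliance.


Tear strength = 22.9 N/mm
Compliant: No


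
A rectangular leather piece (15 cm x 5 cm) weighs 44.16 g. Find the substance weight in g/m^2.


Area = 15 x 5 = 75 cm^2
SW = 44.16 / 75 x 10000 = 5888.0 g/m^2


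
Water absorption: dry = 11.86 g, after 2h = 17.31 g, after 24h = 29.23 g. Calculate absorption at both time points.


2h absorption = 46.0%
24h absorption = 146.5%


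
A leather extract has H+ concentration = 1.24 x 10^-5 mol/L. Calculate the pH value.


pH = -log10[H+]
pH = -log10(1.24 x 10^-5) = 4.91


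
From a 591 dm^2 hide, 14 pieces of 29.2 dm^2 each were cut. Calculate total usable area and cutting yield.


Usable area = 408.8 dm^2
Yield = 69.2%

Total usable = 14 x 29.2 = 408.8 dm^2
Yield = 408.8 / 591 x 100 = 69.2%


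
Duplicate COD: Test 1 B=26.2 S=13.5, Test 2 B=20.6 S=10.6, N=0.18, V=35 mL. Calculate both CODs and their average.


COD1 = 522.5 mg/L
COD2 = 411.4 mg/L
Average = 467.0 mg/L

COD1 = (26.2 - 13.5) x 0.18 x 8000 / 35 = 522.5 mg/L
COD2 = (20.6 - 10.6) x 0.18 x 8000 / 35 = 411.4 mg/L
Average = (522.5 + 411.4) / 2 = 467.0 mg/L


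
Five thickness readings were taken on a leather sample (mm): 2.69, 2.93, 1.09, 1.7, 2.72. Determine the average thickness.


Sum = 2.69 + 2.93 + 1.09 + 1.7 + 2.72 = 11.13
Average = 11.13 / 5 = 2.23 mm


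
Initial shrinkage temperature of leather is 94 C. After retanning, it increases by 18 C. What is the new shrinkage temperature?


New Ts = 94 + 18 = 112 C


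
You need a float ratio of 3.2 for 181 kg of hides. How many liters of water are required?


Water = hide weight x target ratio
Water = 181 x 3.2 = 579.2 L


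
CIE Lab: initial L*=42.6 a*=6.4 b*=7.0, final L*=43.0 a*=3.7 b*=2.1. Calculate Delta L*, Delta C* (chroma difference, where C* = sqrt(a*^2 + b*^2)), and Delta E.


Delta L* = 43.0 - 42.6 = 0.4
C1* = sqrt((6.4)^2 + (7.0)^2) = 9.485
C2* = sqrt((3.7)^2 + (2.1)^2) = 4.254
Delta C* = 4.254 - 9.485 = -5.23
Delta E = sqrt((0.4)^2 + (-2.7)^2 + (-4.9)^2) = 5.61


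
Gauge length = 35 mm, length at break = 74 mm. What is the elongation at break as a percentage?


111.4%

Extension = 74 - 35 = 39 mm
Elongation = 39 / 35 x 100 = 111.4%


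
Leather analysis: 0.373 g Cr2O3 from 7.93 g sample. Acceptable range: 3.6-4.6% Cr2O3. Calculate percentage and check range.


Cr2O3% = 0.373 / 7.93 x 100 = 4.70%
Acceptable range: 3.6 to 4.6%
Within range: No


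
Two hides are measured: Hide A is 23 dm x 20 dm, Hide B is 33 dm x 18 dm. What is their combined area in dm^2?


Hide A area = 23 x 20 = 460 dm^2
Hide B area = 33 x 18 = 594 dm^2
Total = 460 + 594 = 1054 dm^2


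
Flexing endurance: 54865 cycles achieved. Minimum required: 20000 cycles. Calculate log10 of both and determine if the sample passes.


log10(54865) = 4.74
log10(20000) = 4.30
Passes: Yes


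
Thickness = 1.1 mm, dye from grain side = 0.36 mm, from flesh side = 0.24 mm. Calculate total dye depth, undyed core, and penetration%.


Total dyed = 0.36 + 0.24 = 0.60 mm
Undyed core = 1.1 - 0.60 = 0.50 mm
Penetration = 0.60 / 1.1 x 100 = 54.5%


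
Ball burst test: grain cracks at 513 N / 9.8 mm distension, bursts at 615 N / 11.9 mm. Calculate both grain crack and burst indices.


Crack index = 513 / 9.8 = 52.3 N/mm
Burst index = 615 / 11.9 = 51.7 N/mm


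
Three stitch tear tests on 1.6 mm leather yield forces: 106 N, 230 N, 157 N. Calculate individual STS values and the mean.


STS1 = 106 / 1.6 = 66.3 N/mm
STS2 = 230 / 1.6 = 143.8 N/mm
STS3 = 157 / 1.6 = 98.1 N/mm
Mean = (66.3 + 143.8 + 98.1) / 3 = 102.7 N/mm


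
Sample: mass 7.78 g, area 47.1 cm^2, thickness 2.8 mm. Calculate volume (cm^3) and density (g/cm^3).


Thickness in cm = 2.8 / 10 = 0.28 cm
Volume = 47.1 x 0.28 = 13.188 cm^3
Density = 7.78 / 13.188 = 0.590 g/cm^3


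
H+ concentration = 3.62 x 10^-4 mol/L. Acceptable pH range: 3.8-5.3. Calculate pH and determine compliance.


pH = -log10(3.62 x 10^-4) = 3.44
Range: 3.8 to 5.3
Compliant: No


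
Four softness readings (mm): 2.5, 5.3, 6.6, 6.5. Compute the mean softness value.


5.23 mm


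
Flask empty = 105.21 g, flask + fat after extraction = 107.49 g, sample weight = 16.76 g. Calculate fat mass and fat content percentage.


Fat mass = 107.49 - 105.21 = 2.28 g
Fat% = 2.28 / 16.76 x 100 = 13.6%


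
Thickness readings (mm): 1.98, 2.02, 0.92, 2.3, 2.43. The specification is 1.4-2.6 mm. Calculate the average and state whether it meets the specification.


Average = 1.93 mm
Within specification: Yes


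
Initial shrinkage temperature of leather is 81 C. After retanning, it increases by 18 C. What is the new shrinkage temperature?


New Ts = 81 + 18 = 99 C


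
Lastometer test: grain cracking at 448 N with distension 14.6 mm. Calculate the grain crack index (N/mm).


30.7 N/mm

Grain crack index = force / distension
Index = 448 / 14.6 = 30.7 N/mm


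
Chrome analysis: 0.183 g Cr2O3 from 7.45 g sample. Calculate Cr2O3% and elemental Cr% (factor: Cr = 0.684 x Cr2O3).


Cr2O3 = 2.46%
Cr = 1.68%


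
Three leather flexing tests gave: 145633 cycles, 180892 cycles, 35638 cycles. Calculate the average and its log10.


Average = 120721 cycles
log10 = 5.08

Average = (145633 + 180892 + 35638) / 3 = 120721 cycles
log10(120721) = 5.08


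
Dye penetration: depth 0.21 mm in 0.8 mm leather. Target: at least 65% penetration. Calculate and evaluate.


Penetration = 0.21 / 0.8 x 100 = 26.3%
Target: 65%
Meets target: No


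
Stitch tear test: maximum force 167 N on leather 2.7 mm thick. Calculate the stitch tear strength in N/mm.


Stitch tear strength = force / thickness
STS = 167 / 2.7 = 61.9 N/mm


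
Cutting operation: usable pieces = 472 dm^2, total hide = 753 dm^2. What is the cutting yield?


62.7%


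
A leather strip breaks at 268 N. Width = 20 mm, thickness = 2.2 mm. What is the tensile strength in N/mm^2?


6.09 N/mm^2


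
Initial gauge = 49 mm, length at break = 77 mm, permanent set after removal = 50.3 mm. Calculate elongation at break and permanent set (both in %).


Elongation at break = (77 - 49) / 49 x 100 = 57.1%
Permanent set = (50.3 - 49) / 49 x 100 = 2.7%


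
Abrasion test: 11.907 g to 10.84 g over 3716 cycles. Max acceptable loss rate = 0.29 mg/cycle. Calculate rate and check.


Loss = 11.907 - 10.84 = 1.067 g
Rate = 1.067 g / 3716 cycles x 1000 = 0.287 mg/cycle
Max = 0.29 mg/cycle
Passes: Yes


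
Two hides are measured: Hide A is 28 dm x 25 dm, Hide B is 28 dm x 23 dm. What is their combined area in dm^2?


Hide A area = 28 x 25 = 700 dm^2
Hide B area = 28 x 23 = 644 dm^2
Total = 700 + 644 = 1344 dm^2


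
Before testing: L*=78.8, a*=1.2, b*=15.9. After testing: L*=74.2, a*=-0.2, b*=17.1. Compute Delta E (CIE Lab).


Delta E = 4.96

dL = 74.2 - 78.8 = -4.6
da = -0.2 - 1.2 = -1.4
db = 17.1 - 15.9 = 1.2
dE = sqrt((-4.6)^2 + (-1.4)^2 + (1.2)^2) = 4.96


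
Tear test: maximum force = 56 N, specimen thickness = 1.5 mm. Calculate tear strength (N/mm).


37.3 N/mm

Tear strength = force / thickness
Tear = 56 / 1.5 = 37.3 N/mm


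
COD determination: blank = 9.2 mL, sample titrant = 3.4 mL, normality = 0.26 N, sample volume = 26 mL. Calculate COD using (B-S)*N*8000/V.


COD = (9.2 - 3.4) x 0.26 x 8000 / 26
COD = 5.8 x 0.26 x 8000 / 26
COD = 464.0 mg/L


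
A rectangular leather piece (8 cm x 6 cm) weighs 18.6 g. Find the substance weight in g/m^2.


Area = 8 x 6 = 48 cm^2
SW = 18.6 / 48 x 10000 = 3875.0 g/m^2


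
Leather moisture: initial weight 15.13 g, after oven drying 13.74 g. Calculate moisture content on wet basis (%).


Moisture = 15.13 - 13.74 = 1.39 g
MC = 1.39 / 15.13 x 100 = 9.2%


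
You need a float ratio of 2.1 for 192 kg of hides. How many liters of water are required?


403.2 L

Water = hide weight x target ratio
Water = 192 x 2.1 = 403.2 L


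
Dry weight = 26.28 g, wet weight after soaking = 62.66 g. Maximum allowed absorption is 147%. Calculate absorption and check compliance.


WA = (62.66 - 26.28) / 26.28 x 100 = 138.4%
Maximum allowed: 147%
Compliant: Yes


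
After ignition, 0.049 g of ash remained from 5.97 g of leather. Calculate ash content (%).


Ash% = 0.049 / 5.97 x 100
Ash% = 0.82%


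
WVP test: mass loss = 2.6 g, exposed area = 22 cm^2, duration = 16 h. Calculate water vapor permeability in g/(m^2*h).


WVP = mass_loss / (area x time) x 10000
WVP = 2.6 / (22 x 16) x 10000
WVP = 2.6 / 352 x 10000 = 73.86 g/(m^2*h)


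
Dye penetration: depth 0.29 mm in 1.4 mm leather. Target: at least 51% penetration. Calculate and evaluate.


Penetration = 0.29 / 1.4 x 100 = 20.7%
Target: 51%
Meets target: No


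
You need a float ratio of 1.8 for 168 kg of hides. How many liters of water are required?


Water = hide weight x target ratio
Water = 168 x 1.8 = 302.4 L


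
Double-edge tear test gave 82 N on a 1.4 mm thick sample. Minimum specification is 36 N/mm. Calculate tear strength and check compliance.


Tear strength = 58.6 N/mm
Compliant: Yes

Tear strength = 82 / 1.4 = 58.6 N/mm
Required minimum = 36 N/mm
Compliant: Yes


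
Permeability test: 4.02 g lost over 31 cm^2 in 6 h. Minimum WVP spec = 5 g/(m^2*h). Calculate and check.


WVP = 4.02 / (31 x 6) x 10000 = 216.13 g/(m^2*h)
Minimum: 5 g/(m^2*h)
Meets spec: Yes


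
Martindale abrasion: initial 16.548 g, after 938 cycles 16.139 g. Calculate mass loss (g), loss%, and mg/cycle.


Loss = 16.548 - 16.139 = 0.409 g
Loss% = 0.409 / 16.548 x 100 = 2.47%
Rate = 0.409 / 938 x 1000 = 0.436 mg/cycle


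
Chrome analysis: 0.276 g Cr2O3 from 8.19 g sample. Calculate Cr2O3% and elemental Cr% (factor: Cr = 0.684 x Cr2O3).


Cr2O3 = 3.37%
Cr = 2.31%

Cr2O3% = 0.276 / 8.19 x 100 = 3.37%
Cr% = 3.37 x 0.684 = 2.31%


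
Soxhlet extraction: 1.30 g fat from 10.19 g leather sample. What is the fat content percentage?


Fat content = 1.30 / 10.19 x 100
Fat = 12.8%


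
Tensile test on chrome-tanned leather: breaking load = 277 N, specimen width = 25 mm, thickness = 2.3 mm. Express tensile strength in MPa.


4.82 MPa

Cross-section = 25 x 2.3 = 57.5 mm^2
TS = 277 / 57.5 = 4.82 MPa
(1 N/mm^2 = 1 MPa)


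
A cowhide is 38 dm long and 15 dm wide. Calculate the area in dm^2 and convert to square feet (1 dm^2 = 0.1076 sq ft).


570 dm^2
61.33 sq ft

Area = 38 x 15 = 570 dm^2
Conversion: 570 x 0.1076 = 61.33 sq ft


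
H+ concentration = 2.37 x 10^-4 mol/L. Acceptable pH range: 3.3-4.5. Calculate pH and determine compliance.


pH = 3.63
Compliant: Yes

pH = -log10(2.37 x 10^-4) = 3.63
Range: 3.3 to 4.5
Compliant: Yes


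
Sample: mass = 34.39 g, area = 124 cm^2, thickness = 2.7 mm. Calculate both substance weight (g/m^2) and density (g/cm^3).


SW = 34.39 / 124 x 10000 = 2773.4 g/m^2
Volume = 124 x 2.7 / 10 = 33.48 cm^3
Density = 34.39 / 33.48 = 1.027 g/cm^3


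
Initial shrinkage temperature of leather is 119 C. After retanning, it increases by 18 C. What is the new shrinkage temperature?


137 C

New Ts = 119 + 18 = 137 C


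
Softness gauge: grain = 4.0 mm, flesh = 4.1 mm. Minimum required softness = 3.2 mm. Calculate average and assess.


Average = (4.0 + 4.1) / 2 = 4.05 mm
Minimum = 3.2 mm
Meets requirement: Yes


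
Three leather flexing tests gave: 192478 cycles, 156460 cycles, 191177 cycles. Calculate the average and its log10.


Average = (192478 + 156460 + 191177) / 3 = 180038 cycles
log10(180038) = 5.26


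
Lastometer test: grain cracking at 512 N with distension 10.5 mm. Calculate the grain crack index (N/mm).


Grain crack index = force / distension
Index = 512 / 10.5 = 48.8 N/mm


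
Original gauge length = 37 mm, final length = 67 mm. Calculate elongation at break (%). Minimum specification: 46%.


Elongation = 81.1%
Meets spec: Yes

Extension = 67 - 37 = 30 mm
Elongation = 30 / 37 x 100 = 81.1%
Minimum required: 46%
Meets specification: Yes


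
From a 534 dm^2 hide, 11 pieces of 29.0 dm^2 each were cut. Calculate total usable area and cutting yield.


Usable area = 319.0 dm^2
Yield = 59.7%


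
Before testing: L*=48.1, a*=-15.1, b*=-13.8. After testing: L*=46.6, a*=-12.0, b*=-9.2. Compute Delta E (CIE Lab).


Delta E = 5.75

dL = 46.6 - 48.1 = -1.5
da = -12.0 - (-15.1) = 3.1
db = -9.2 - (-13.8) = 4.6
dE = sqrt((-1.5)^2 + (3.1)^2 + (4.6)^2) = 5.75


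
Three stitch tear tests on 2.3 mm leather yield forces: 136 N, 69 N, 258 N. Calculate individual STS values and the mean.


STS1 = 136 / 2.3 = 59.1 N/mm
STS2 = 69 / 2.3 = 30.0 N/mm
STS3 = 258 / 2.3 = 112.2 N/mm
Mean = (59.1 + 30.0 + 112.2) / 3 = 67.1 N/mm


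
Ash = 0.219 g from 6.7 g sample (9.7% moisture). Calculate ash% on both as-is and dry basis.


As-is ash = 3.27%
Dry-basis ash = 3.62%

As-is ash% = 0.219 / 6.7 x 100 = 3.27%
Dry mass = 6.7 x (100 - 9.7) / 100 = 6.0501 g
Dry-basis ash% = 0.219 / 6.0501 x 100 = 3.62%


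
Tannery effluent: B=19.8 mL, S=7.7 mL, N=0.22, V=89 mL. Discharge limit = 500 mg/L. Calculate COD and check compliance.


COD = (19.8 - 7.7) x 0.22 x 8000 / 89 = 239.3 mg/L
Limit: 500 mg/L
Compliant: Yes


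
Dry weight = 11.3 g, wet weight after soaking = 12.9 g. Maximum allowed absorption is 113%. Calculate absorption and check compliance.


WA = (12.9 - 11.3) / 11.3 x 100 = 14.2%
Maximum allowed: 113%
Compliant: Yes


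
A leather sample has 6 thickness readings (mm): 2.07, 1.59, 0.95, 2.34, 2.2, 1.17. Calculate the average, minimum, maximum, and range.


Sum = 10.32
Average = 10.32 / 6 = 1.72 mm
Minimum = 0.95 mm
Maximum = 2.34 mm
Range = 2.34 - 0.95 = 1.39 mm


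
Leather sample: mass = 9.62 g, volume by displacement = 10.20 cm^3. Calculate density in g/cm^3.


0.943 g/cm^3

Density = mass / volume
Density = 9.62 / 10.20 = 0.943 g/cm^3


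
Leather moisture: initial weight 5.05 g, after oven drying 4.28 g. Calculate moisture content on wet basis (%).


15.2%

Moisture = 5.05 - 4.28 = 0.77 g
MC = 0.77 / 5.05 x 100 = 15.2%


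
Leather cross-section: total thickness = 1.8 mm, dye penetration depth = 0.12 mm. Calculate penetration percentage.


Penetration% = 0.12 / 1.8 x 100
Penetration = 6.7%


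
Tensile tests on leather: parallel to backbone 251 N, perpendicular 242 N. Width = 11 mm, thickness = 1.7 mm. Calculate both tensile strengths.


Area = 11 x 1.7 = 18.7 mm^2
TS (parallel) = 251 / 18.7 = 13.42 N/mm^2
TS (perpendicular) = 242 / 18.7 = 12.94 N/mm^2


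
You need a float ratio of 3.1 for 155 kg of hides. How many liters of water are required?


Water = hide weight x target ratio
Water = 155 x 3.1 = 480.5 L


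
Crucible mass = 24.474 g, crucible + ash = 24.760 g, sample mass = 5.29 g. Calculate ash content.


Ash mass = 0.286 g
Ash content = 5.41%

Ash mass = 24.760 - 24.474 = 0.286 g
Ash% = 0.286 / 5.29 x 100 = 5.41%


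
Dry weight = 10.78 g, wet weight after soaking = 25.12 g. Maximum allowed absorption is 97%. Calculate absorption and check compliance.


WA = (25.12 - 10.78) / 10.78 x 100 = 133.0%
Maximum allowed: 97%
Compliant: No


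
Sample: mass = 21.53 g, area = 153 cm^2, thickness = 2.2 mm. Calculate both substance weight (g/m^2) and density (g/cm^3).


Substance weight = 1407.2 g/m^2
Density = 0.640 g/cm^3

SW = 21.53 / 153 x 10000 = 1407.2 g/m^2
Volume = 153 x 2.2 / 10 = 33.66 cm^3
Density = 21.53 / 33.66 = 0.640 g/cm^3


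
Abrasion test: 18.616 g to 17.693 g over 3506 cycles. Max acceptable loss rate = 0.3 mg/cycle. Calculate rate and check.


Loss = 18.616 - 17.693 = 0.923 g
Rate = 0.923 g / 3506 cycles x 1000 = 0.263 mg/cycle
Max = 0.3 mg/cycle
Passes: Yes


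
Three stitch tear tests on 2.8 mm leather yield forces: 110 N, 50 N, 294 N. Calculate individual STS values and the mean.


STS1 = 39.3 N/mm
STS2 = 17.9 N/mm
STS3 = 105.0 N/mm
Mean = 54.1 N/mm


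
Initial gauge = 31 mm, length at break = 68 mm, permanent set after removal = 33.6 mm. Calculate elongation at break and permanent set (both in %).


Elongation at break = (68 - 31) / 31 x 100 = 119.4%
Permanent set = (33.6 - 31) / 31 x 100 = 8.4%


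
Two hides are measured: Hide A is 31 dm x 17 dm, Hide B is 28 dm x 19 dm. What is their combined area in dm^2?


1059 dm^2


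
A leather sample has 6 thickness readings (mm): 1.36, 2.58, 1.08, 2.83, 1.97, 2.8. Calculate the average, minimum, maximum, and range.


Sum = 12.62
Average = 12.62 / 6 = 2.10 mm
Minimum = 1.08 mm
Maximum = 2.83 mm
Range = 2.83 - 1.08 = 1.75 mm


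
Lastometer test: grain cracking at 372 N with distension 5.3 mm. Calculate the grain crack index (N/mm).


Grain crack index = force / distension
Index = 372 / 5.3 = 70.2 N/mm


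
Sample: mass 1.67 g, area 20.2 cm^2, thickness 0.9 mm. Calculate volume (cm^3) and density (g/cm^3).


Thickness in cm = 0.9 / 10 = 0.09 cm
Volume = 20.2 x 0.09 = 1.818 cm^3
Density = 1.67 / 1.818 = 0.919 g/cm^3


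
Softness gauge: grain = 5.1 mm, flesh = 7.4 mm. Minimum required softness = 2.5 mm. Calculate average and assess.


Average = (5.1 + 7.4) / 2 = 6.25 mm
Minimum = 2.5 mm
Meets requirement: Yes


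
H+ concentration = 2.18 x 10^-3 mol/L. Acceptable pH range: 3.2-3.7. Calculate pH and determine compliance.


pH = 2.66
Compliant: No

pH = -log10(2.18 x 10^-3) = 2.66
Range: 3.2 to 3.7
Compliant: No


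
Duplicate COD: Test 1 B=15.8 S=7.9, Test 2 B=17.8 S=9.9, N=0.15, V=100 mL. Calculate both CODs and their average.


COD1 = (15.8 - 7.9) x 0.15 x 8000 / 100 = 94.8 mg/L
COD2 = (17.8 - 9.9) x 0.15 x 8000 / 100 = 94.8 mg/L
Average = (94.8 + 94.8) / 2 = 94.8 mg/L


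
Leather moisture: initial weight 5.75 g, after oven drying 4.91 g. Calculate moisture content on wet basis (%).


Moisture = 5.75 - 4.91 = 0.84 g
MC = 0.84 / 5.75 x 100 = 14.6%


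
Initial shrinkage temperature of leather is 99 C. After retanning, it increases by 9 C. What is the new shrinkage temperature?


New Ts = 99 + 9 = 108 C


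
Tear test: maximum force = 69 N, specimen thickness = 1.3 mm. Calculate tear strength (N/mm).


53.1 N/mm

Tear strength = force / thickness
Tear = 69 / 1.3 = 53.1 N/mm


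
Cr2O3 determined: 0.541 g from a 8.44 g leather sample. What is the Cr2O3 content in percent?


6.41%


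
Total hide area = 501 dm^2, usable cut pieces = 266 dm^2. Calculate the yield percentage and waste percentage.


Yield = 53.1%
Waste = 46.9%


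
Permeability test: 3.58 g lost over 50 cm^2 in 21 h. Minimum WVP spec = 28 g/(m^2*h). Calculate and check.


WVP = 34.10 g/(m^2*h)
Meets specification: Yes


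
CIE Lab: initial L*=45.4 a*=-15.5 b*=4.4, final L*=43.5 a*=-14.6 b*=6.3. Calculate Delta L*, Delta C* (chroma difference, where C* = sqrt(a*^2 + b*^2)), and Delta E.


Delta L* = 43.5 - 45.4 = -1.9
C1* = sqrt((-15.5)^2 + (4.4)^2) = 16.112
C2* = sqrt((-14.6)^2 + (6.3)^2) = 15.901
Delta C* = 15.901 - 16.112 = -0.21
Delta E = sqrt((-1.9)^2 + (0.9)^2 + (1.9)^2) = 2.83


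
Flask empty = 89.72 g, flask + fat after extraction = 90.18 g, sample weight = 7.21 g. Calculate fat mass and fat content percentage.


Fat mass = 0.46 g
Fat content = 6.4%

Fat mass = 90.18 - 89.72 = 0.46 g
Fat% = 0.46 / 7.21 x 100 = 6.4%


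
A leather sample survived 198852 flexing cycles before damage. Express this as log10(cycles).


log10(198852) = 5.30


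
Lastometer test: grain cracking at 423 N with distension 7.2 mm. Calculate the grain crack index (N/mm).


Grain crack index = force / distension
Index = 423 / 7.2 = 58.8 N/mm


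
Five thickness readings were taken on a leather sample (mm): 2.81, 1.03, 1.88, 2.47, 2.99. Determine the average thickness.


Sum = 2.81 + 1.03 + 1.88 + 2.47 + 2.99 = 11.18
Average = 11.18 / 5 = 2.24 mm


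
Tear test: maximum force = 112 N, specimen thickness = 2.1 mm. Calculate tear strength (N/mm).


Tear strength = force / thickness
Tear = 112 / 2.1 = 53.3 N/mm


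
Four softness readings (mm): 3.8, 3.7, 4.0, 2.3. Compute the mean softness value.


Sum = 3.8 + 3.7 + 4.0 + 2.3
Mean = 13.8 / 4 = 3.45 mm


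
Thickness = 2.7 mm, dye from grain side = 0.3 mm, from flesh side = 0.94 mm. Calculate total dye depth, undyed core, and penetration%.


Total dyed = 1.24 mm
Undyed core = 1.46 mm
Penetration = 45.9%

Total dyed = 0.3 + 0.94 = 1.24 mm
Undyed core = 2.7 - 1.24 = 1.46 mm
Penetration = 1.24 / 2.7 x 100 = 45.9%


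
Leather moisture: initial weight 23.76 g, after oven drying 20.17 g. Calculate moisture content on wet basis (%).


15.1%

Moisture = 23.76 - 20.17 = 3.59 g
MC = 3.59 / 23.76 x 100 = 15.1%


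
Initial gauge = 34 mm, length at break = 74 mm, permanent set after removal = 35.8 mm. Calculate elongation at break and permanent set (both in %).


Elongation at break = 117.6%
Permanent set = 5.3%


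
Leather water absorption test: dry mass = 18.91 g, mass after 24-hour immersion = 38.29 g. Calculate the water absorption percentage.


Water absorbed = 38.29 - 18.91 = 19.38 g
WA% = 19.38 / 18.91 x 100 = 102.5%


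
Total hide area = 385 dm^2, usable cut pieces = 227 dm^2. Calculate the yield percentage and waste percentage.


Yield = 227 / 385 x 100 = 59.0%
Waste = 385 - 227 = 158 dm^2
Waste% = 100 - 59.0 = 41.0%


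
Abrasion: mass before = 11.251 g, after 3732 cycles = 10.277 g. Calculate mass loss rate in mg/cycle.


0.261 mg/cycle

Mass loss = 11.251 - 10.277 = 0.974 g
Rate = 0.974 / 3732 x 1000 = 0.261 mg/cycle


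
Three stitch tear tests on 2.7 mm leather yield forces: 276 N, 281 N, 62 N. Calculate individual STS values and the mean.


STS1 = 102.2 N/mm
STS2 = 104.1 N/mm
STS3 = 23.0 N/mm
Mean = 76.4 N/mm

STS1 = 276 / 2.7 = 102.2 N/mm
STS2 = 281 / 2.7 = 104.1 N/mm
STS3 = 62 / 2.7 = 23.0 N/mm
Mean = (102.2 + 104.1 + 23.0) / 3 = 76.4 N/mm


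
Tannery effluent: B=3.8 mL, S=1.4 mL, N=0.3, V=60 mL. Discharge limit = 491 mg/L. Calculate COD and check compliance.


COD = 96.0 mg/L
Compliant: Yes

COD = (3.8 - 1.4) x 0.3 x 8000 / 60 = 96.0 mg/L
Limit: 491 mg/L
Compliant: Yes


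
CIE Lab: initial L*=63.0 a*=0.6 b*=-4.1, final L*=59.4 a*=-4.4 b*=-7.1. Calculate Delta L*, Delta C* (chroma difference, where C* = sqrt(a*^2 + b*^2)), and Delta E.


Delta L* = 59.4 - 63.0 = -3.6
C1* = sqrt((0.6)^2 + (-4.1)^2) = 4.144
C2* = sqrt((-4.4)^2 + (-7.1)^2) = 8.353
Delta C* = 8.353 - 4.144 = 4.21
Delta E = sqrt((-3.6)^2 + (-5.0)^2 + (-3.0)^2) = 6.85


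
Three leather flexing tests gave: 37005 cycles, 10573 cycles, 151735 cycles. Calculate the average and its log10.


Average = (37005 + 10573 + 151735) / 3 = 66438 cycles
log10(66438) = 4.82


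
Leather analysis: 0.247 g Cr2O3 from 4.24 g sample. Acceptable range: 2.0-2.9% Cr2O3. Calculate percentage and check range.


Cr2O3 = 5.83%
Within range: No

Cr2O3% = 0.247 / 4.24 x 100 = 5.83%
Acceptable range: 2.0 to 2.9%
Within range: No


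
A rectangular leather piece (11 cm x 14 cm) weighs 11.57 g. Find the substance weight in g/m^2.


Area = 11 x 14 = 154 cm^2
SW = 11.57 / 154 x 10000 = 751.3 g/m^2


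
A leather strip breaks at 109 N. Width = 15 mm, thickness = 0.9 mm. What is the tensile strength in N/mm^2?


Cross-sectional area = 15 x 0.9 = 13.5 mm^2
Tensile strength = 109 / 13.5 = 8.07 N/mm^2


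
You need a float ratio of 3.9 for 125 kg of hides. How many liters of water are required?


487.5 L

Water = hide weight x target ratio
Water = 125 x 3.9 = 487.5 L


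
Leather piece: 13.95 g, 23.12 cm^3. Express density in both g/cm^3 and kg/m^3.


Density = 13.95 / 23.12 = 0.603 g/cm^3
Convert: 0.603 x 1000 = 603 kg/m^3


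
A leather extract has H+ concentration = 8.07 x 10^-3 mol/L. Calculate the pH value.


pH = 2.09

pH = -log10[H+]
pH = -log10(8.07 x 10^-3) = 2.09


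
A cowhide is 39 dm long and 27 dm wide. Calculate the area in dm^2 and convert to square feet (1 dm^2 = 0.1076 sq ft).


1053 dm^2
113.30 sq ft

Area = 39 x 27 = 1053 dm^2
Conversion: 1053 x 0.1076 = 113.30 sq ft


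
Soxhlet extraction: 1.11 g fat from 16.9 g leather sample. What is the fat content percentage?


Fat content = 1.11 / 16.9 x 100
Fat = 6.6%


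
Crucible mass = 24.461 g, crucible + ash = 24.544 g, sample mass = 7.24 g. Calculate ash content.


Ash mass = 0.083 g
Ash content = 1.15%

Ash mass = 24.544 - 24.461 = 0.083 g
Ash% = 0.083 / 7.24 x 100 = 1.15%


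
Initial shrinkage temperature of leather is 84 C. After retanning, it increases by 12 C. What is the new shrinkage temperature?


96 C


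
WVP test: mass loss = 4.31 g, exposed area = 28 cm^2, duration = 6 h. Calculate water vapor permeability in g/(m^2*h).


WVP = mass_loss / (area x time) x 10000
WVP = 4.31 / (28 x 6) x 10000
WVP = 4.31 / 168 x 10000 = 256.55 g/(m^2*h)


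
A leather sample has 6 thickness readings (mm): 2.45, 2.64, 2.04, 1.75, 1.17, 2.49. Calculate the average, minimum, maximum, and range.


Average = 2.09 mm
Min = 1.17 mm
Max = 2.64 mm
Range = 1.47 mm

Sum = 12.54
Average = 12.54 / 6 = 2.09 mm
Minimum = 1.17 mm
Maximum = 2.64 mm
Range = 2.64 - 1.17 = 1.47 mm


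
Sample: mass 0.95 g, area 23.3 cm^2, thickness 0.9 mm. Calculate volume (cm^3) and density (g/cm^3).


Thickness in cm = 0.9 / 10 = 0.09 cm
Volume = 23.3 x 0.09 = 2.097 cm^3
Density = 0.95 / 2.097 = 0.453 g/cm^3


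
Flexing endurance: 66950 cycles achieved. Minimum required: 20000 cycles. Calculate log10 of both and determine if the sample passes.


log10(66950) = 4.83
log10(20000) = 4.30
Passes: Yes


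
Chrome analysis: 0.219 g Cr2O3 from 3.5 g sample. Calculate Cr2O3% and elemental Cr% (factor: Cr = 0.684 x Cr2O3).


Cr2O3% = 0.219 / 3.5 x 100 = 6.26%
Cr% = 6.26 x 0.684 = 4.28%


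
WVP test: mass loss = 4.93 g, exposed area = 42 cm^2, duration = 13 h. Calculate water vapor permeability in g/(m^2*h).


90.29 g/(m^2*h)

WVP = mass_loss / (area x time) x 10000
WVP = 4.93 / (42 x 13) x 10000
WVP = 4.93 / 546 x 10000 = 90.29 g/(m^2*h)


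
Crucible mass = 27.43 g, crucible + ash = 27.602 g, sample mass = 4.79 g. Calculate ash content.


Ash mass = 27.602 - 27.43 = 0.172 g
Ash% = 0.172 / 4.79 x 100 = 3.59%


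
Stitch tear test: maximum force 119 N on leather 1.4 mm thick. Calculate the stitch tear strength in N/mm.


Stitch tear strength = force / thickness
STS = 119 / 1.4 = 85.0 N/mm


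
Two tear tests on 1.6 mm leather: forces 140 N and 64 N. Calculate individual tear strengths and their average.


Tear 1 = 87.5 N/mm
Tear 2 = 40.0 N/mm
Average = 63.8 N/mm


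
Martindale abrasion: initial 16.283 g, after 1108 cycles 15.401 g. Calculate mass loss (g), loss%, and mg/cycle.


Mass loss = 0.882 g
Loss = 5.42%
Rate = 0.796 mg/cycle

Loss = 16.283 - 15.401 = 0.882 g
Loss% = 0.882 / 16.283 x 100 = 5.42%
Rate = 0.882 / 1108 x 1000 = 0.796 mg/cycle


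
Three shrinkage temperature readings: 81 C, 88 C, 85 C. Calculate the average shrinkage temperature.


Average = (81 + 88 + 85) / 3
Average = 254 / 3 = 84.7 C


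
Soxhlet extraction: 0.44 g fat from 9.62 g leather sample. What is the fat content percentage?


4.6%

Fat content = 0.44 / 9.62 x 100
Fat = 4.6%


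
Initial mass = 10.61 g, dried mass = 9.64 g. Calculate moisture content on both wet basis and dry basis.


Moisture lost = 10.61 - 9.64 = 0.97 g
Wet basis MC = 0.97 / 10.61 x 100 = 9.1%
Dry basis MC = 0.97 / 9.64 x 100 = 10.1%


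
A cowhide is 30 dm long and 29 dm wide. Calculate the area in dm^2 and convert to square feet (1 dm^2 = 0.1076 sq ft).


Area = 30 x 29 = 870 dm^2
Conversion: 870 x 0.1076 = 93.61 sq ft


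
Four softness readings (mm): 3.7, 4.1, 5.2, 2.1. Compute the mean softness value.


Sum = 3.7 + 4.1 + 5.2 + 2.1
Mean = 15.1 / 4 = 3.78 mm


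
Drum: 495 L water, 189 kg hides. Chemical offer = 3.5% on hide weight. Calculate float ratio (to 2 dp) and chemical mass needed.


Float ratio = 2.62
Chemical needed = 6.615 kg

Float ratio = 495 / 189 = 2.62
Chemical = 189 x 3.5 / 100 = 6.615 kg


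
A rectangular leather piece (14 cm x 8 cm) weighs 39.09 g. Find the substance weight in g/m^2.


3490.2 g/m^2

Area = 14 x 8 = 112 cm^2
SW = 39.09 / 112 x 10000 = 3490.2 g/m^2


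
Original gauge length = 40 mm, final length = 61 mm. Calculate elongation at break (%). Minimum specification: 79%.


Elongation = 52.5%
Meets spec: No

Extension = 61 - 40 = 21 mm
Elongation = 21 / 40 x 100 = 52.5%
Minimum required: 79%
Meets specification: No


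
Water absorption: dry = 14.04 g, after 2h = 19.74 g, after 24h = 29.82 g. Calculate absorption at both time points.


2h absorption = 40.6%
24h absorption = 112.4%


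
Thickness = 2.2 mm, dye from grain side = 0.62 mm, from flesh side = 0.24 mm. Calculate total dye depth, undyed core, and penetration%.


Total dyed = 0.62 + 0.24 = 0.86 mm
Undyed core = 2.2 - 0.86 = 1.34 mm
Penetration = 0.86 / 2.2 x 100 = 39.1%


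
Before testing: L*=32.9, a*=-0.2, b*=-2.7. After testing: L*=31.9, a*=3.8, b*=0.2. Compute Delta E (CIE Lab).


Delta E = 5.04


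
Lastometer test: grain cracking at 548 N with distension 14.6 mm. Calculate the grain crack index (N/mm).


Grain crack index = force / distension
Index = 548 / 14.6 = 37.5 N/mm


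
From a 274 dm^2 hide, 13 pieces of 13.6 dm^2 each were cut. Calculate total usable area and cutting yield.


Usable area = 176.8 dm^2
Yield = 64.5%

Total usable = 13 x 13.6 = 176.8 dm^2
Yield = 176.8 / 274 x 100 = 64.5%


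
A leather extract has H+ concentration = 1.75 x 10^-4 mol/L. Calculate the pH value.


pH = -log10[H+]
pH = -log10(1.75 x 10^-4) = 3.76


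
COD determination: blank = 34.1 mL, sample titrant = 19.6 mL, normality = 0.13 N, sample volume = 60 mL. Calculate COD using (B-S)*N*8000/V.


251.3 mg/L


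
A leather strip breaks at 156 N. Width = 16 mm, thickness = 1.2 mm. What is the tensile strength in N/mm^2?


Cross-sectional area = 16 x 1.2 = 19.2 mm^2
Tensile strength = 156 / 19.2 = 8.13 N/mm^2


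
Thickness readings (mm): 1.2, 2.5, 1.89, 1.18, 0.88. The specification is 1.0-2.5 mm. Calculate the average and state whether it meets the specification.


Sum = 7.65
Average = 7.65 / 5 = 1.53 mm
Specification range: 1.0 to 2.5 mm
Within spec: Yes


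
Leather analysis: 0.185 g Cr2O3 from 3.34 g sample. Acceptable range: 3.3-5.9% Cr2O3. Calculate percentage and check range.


Cr2O3 = 5.54%
Within range: Yes

Cr2O3% = 0.185 / 3.34 x 100 = 5.54%
Acceptable range: 3.3 to 5.9%
Within range: Yes


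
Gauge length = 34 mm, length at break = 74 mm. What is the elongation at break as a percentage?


117.6%

Extension = 74 - 34 = 40 mm
Elongation = 40 / 34 x 100 = 117.6%


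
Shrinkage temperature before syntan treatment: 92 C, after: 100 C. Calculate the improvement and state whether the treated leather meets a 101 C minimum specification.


Improvement = 100 - 92 = 8 C
Spec check: 100 C >= 101 C? No


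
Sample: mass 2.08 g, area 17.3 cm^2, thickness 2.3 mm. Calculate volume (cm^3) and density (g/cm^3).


Volume = 3.979 cm^3
Density = 0.523 g/cm^3

Thickness in cm = 2.3 / 10 = 0.23 cm
Volume = 17.3 x 0.23 = 3.979 cm^3
Density = 2.08 / 3.979 = 0.523 g/cm^3


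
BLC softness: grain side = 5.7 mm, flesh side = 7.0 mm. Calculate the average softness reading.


Average = (5.7 + 7.0) / 2
Average = 6.35 mm


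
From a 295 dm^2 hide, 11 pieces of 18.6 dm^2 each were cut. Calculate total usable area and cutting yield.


Usable area = 204.6 dm^2
Yield = 69.4%


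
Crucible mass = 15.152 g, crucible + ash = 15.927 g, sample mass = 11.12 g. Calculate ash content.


Ash mass = 15.927 - 15.152 = 0.775 g
Ash% = 0.775 / 11.12 x 100 = 6.97%


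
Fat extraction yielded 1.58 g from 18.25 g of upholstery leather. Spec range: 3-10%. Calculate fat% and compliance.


Fat content = 8.7%
Compliant: Yes


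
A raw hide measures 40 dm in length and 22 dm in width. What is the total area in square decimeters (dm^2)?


Area = length x width
Area = 40 x 22 = 880 dm^2


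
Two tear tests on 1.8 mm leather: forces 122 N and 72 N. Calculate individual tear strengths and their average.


Tear 1 = 67.8 N/mm
Tear 2 = 40.0 N/mm
Average = 53.9 N/mm

Tear 1 = 122 / 1.8 = 67.8 N/mm
Tear 2 = 72 / 1.8 = 40.0 N/mm
Average = (67.8 + 40.0) / 2 = 53.9 N/mm


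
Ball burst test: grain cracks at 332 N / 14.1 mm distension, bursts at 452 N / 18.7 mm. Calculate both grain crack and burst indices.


Crack index = 332 / 14.1 = 23.5 N/mm
Burst index = 452 / 18.7 = 24.2 N/mm


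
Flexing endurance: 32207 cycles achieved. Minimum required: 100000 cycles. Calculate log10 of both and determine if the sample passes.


Achieved: log10 = 4.51
Required: log10 = 5.00
Passes: No


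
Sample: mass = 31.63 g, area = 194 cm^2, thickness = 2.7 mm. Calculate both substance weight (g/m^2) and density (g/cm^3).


Substance weight = 1630.4 g/m^2
Density = 0.604 g/cm^3

SW = 31.63 / 194 x 10000 = 1630.4 g/m^2
Volume = 194 x 2.7 / 10 = 52.38 cm^3
Density = 31.63 / 52.38 = 0.604 g/cm^3


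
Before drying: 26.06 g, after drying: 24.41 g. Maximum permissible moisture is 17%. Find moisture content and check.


Moisture content = 6.3%
Acceptable: Yes


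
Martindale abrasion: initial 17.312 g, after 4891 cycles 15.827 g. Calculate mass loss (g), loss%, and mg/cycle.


Loss = 17.312 - 15.827 = 1.485 g
Loss% = 1.485 / 17.312 x 100 = 8.58%
Rate = 1.485 / 4891 x 1000 = 0.304 mg/cycle


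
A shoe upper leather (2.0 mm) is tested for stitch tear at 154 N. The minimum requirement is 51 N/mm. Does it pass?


STS = 154 / 2.0 = 77.0 N/mm
Minimum required: 51 N/mm
Passes: Yes


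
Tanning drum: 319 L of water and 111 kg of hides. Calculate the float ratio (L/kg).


2.9


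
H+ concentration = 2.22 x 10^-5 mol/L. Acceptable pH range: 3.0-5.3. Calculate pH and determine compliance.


pH = -log10(2.22 x 10^-5) = 4.65
Range: 3.0 to 5.3
Compliant: Yes


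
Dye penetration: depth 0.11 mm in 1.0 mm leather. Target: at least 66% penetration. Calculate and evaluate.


Penetration = 0.11 / 1.0 x 100 = 11.0%
Target: 66%
Meets target: No


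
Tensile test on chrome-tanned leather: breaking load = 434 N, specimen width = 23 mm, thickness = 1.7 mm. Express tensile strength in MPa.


Cross-section = 23 x 1.7 = 39.1 mm^2
TS = 434 / 39.1 = 11.10 MPa
(1 N/mm^2 = 1 MPa)


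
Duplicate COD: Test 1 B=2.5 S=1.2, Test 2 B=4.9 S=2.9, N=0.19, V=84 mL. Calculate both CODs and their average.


COD1 = (2.5 - 1.2) x 0.19 x 8000 / 84 = 23.5 mg/L
COD2 = (4.9 - 2.9) x 0.19 x 8000 / 84 = 36.2 mg/L
Average = (23.5 + 36.2) / 2 = 29.9 mg/L


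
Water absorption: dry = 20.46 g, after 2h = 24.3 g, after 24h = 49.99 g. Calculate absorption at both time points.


WA (2h) = (24.3 - 20.46) / 20.46 x 100 = 18.8%
WA (24h) = (49.99 - 20.46) / 20.46 x 100 = 144.3%


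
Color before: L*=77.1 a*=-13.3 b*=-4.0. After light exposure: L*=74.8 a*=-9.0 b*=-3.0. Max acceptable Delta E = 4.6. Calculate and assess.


dL = -2.3, da = 4.3, db = 1.0
dE = sqrt((-2.3)^2 + (4.3)^2 + (1.0)^2) = 4.98
Max = 4.6
Passes: No


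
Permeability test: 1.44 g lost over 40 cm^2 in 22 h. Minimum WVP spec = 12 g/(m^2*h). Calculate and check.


WVP = 1.44 / (40 x 22) x 10000 = 16.36 g/(m^2*h)
Minimum: 12 g/(m^2*h)
Meets spec: Yes


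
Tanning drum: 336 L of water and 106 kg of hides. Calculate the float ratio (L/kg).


Float ratio = water / hide weight
Ratio = 336 / 106 = 3.2


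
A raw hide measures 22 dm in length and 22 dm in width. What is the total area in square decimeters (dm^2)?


Area = length x width
Area = 22 x 22 = 484 dm^2


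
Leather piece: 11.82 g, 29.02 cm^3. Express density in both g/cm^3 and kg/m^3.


Density = 11.82 / 29.02 = 0.407 g/cm^3
Convert: 0.407 x 1000 = 407 kg/m^3


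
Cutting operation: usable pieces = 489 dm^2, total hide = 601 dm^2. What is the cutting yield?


Yield = usable / total x 100
Yield = 489 / 601 x 100 = 81.4%


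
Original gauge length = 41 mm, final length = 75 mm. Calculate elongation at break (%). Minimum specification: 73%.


Extension = 75 - 41 = 34 mm
Elongation = 34 / 41 x 100 = 82.9%
Minimum required: 73%
Meets specification: Yes


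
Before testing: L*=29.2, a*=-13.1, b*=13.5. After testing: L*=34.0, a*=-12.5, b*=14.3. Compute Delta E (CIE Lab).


dL = 34.0 - 29.2 = 4.8
da = -12.5 - (-13.1) = 0.6
db = 14.3 - 13.5 = 0.8
dE = sqrt((4.8)^2 + (0.6)^2 + (0.8)^2) = 4.90
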